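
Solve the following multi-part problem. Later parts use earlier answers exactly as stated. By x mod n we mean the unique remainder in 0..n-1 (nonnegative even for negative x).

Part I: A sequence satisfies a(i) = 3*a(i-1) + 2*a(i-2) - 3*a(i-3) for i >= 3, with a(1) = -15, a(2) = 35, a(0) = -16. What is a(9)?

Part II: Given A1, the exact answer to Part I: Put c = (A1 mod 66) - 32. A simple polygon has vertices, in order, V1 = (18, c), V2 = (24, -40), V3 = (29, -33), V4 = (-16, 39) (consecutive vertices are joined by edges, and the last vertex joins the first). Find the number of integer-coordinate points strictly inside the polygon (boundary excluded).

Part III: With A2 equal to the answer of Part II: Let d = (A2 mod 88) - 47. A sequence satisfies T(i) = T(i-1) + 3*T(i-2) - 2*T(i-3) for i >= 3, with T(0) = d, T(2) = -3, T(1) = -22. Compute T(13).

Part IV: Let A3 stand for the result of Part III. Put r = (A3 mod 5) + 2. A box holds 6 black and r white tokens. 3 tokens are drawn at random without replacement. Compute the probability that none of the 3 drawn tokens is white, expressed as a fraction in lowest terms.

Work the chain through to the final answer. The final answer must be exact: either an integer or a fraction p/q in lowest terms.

Part I: a(3) = 3*(35) + 2*(-15) - 3*(-16) = 123; iterating: a(3)=123, a(4)=484, a(5)=1593, a(6)=5378, a(7)=17868, a(8)=59581, a(9)=198345; answer 198345
Part II: A1 = 198345; c = -17; cross terms: (18*-40 - 24*-17)=-312, (24*-33 - 29*-40)=368, (29*39 - -16*-33)=603, (-16*-17 - 18*39)=-430; twice the area = |229| = 229; area = 229/2; boundary points = 1 + 1 + 9 + 2 = 13; strictly interior points = area - boundary/2 + 1 = 109; answer 109
Part III: A2 = 109; d = -26; T(3) = 1*(-3) + 3*(-22) - 2*(-26) = -17; iterating: T(3)=-17, T(4)=18, T(5)=-27, T(6)=61, T(7)=-56, T(8)=181, T(9)=-109, T(10)=546, T(11)=-143, T(12)=1713, T(13)=192; answer 192
Part IV: A3 = 192; r = 4; total draws C(10,3) = 120; favorable C(6,3) = 20; P = 1/6; answer 1/6

1/6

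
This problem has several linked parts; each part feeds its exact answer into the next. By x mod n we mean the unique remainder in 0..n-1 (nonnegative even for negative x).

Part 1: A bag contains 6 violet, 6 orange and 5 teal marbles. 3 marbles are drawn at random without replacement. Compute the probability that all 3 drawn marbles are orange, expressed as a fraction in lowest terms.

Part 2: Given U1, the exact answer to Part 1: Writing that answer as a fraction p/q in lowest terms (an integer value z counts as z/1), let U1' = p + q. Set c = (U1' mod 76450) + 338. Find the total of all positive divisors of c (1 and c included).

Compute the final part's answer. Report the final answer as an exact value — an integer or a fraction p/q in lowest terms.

Part 1: total draws C(17,3) = 680; favorable C(6,3) = 20; P = 1/34; answer 1/34
Part 2: U1 = 1/34; threaded value p + q = 35; c = 373; 373 is prime, so its only divisors are 1 and 373; sigma = 1 + 373 = 374; answer 374

374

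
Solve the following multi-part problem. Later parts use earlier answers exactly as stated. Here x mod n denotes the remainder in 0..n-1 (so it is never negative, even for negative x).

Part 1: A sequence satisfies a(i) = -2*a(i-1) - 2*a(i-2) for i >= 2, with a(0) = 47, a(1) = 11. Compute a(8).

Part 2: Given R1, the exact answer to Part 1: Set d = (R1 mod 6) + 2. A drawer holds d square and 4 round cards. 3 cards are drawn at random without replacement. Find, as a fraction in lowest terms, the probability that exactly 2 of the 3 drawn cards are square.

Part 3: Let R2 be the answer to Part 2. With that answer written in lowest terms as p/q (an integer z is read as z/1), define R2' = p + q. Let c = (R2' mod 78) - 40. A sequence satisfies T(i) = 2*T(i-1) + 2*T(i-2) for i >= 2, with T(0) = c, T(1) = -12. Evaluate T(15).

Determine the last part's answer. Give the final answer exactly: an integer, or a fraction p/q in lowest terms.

-34572288

Part 1: a(2) = -2*(11) - 2*(47) = -116; iterating: a(2)=-116, a(3)=210, a(4)=-188, a(5)=-44, a(6)=464, a(7)=-840, a(8)=752; answer 752
Part 2: R1 = 752; d = 4; total draws C(8,3) = 56; favorable C(4,2)*C(4,1) = 24; P = 3/7; answer 3/7
Part 3: R2 = 3/7; threaded value p + q = 10; c = -30; T(2) = 2*(-12) + 2*(-30) = -84; iterating: T(2)=-84, T(3)=-192, T(4)=-552, T(5)=-1488, T(6)=-4080, T(7)=-11136, T(8)=-30432, T(9)=-83136, T(10)=-227136, T(11)=-620544, T(12)=-1695360, T(13)=-4631808, T(14)=-12654336, T(15)=-34572288; answer -34572288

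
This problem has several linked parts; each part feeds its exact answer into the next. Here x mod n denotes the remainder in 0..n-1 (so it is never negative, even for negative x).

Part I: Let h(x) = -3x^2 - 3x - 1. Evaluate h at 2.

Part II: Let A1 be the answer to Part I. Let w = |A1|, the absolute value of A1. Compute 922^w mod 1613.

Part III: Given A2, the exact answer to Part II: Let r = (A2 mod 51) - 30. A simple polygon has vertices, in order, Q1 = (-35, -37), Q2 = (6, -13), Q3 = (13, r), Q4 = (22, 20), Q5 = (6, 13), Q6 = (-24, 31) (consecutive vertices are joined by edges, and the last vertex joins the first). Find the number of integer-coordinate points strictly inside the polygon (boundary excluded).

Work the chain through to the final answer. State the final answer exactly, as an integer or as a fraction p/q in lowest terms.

Part I: -3*(2)^2 - 3*(2)^1 - 1 = (-12) + (-6) + (-1) = -19; answer -19
Part II: A1 = -19; w = 19; squarings mod 1613: 922^1=922, 922^2=33, 922^4=1089, 922^8=366, 922^16=77; 922^19 = 922^1 * 922^2 * 922^16 = 726 (mod 1613); answer 726
Part III: A2 = 726; r = -18; cross terms: (-35*-13 - 6*-37)=677, (6*-18 - 13*-13)=61, (13*20 - 22*-18)=656, (22*13 - 6*20)=166, (6*31 - -24*13)=498, (-24*-37 - -35*31)=1973; twice the area = |4031| = 4031; area = 4031/2; boundary points = 1 + 1 + 1 + 1 + 6 + 1 = 11; strictly interior points = area - boundary/2 + 1 = 2011; answer 2011

2011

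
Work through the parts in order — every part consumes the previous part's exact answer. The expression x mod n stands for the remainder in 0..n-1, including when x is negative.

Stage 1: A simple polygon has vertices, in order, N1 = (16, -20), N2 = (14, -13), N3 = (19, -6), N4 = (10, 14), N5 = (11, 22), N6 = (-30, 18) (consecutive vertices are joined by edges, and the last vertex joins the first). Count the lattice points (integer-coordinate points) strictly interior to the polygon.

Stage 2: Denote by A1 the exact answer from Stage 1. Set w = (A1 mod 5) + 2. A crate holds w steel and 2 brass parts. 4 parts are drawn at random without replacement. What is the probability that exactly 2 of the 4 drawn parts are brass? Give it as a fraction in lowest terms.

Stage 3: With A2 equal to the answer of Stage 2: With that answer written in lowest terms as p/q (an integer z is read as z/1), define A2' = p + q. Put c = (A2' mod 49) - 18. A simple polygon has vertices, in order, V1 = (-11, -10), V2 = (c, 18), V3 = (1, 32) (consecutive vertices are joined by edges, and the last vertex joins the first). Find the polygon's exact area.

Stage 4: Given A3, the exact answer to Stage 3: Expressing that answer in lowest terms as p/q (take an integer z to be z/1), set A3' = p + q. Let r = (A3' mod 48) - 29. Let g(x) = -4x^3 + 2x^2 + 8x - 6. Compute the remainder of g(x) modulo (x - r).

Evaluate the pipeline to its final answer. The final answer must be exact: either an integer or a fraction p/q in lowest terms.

Stage 1: cross terms: (16*-13 - 14*-20)=72, (14*-6 - 19*-13)=163, (19*14 - 10*-6)=326, (10*22 - 11*14)=66, (11*18 - -30*22)=858, (-30*-20 - 16*18)=312; twice the area = |1797| = 1797; area = 1797/2; boundary points = 1 + 1 + 1 + 1 + 1 + 2 = 7; strictly interior points = area - boundary/2 + 1 = 896; answer 896
Stage 2: A1 = 896; w = 3; total draws C(5,4) = 5; favorable C(2,2)*C(3,2) = 3; P = 3/5; answer 3/5
Stage 3: A2 = 3/5; threaded value p + q = 8; c = -10; cross terms: (-11*18 - -10*-10)=-298, (-10*32 - 1*18)=-338, (1*-10 - -11*32)=342; twice the area = |-294| = 294; area = 147; answer 147
Stage 4: A3 = 147; threaded value p + q = 148; r = -25; remainder = value at the root: -4*(-25)^3 + 2*(-25)^2 + 8*(-25)^1 - 6 = (62500) + (1250) + (-200) + (-6) = 63544; answer 63544

63544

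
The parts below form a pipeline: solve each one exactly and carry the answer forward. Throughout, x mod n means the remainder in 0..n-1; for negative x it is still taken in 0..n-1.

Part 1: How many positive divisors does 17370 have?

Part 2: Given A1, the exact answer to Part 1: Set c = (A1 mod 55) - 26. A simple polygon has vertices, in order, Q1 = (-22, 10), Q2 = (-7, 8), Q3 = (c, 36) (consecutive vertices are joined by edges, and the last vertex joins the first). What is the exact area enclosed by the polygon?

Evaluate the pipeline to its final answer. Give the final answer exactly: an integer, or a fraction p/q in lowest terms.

215

Part 1: 17370 = 2 * 3^2 * 5 * 193; number of divisors = (1+1) * (2+1) * (1+1) * (1+1) = 24; answer 24
Part 2: A1 = 24; c = -2; cross terms: (-22*8 - -7*10)=-106, (-7*36 - -2*8)=-236, (-2*10 - -22*36)=772; twice the area = |430| = 430; area = 215; answer 215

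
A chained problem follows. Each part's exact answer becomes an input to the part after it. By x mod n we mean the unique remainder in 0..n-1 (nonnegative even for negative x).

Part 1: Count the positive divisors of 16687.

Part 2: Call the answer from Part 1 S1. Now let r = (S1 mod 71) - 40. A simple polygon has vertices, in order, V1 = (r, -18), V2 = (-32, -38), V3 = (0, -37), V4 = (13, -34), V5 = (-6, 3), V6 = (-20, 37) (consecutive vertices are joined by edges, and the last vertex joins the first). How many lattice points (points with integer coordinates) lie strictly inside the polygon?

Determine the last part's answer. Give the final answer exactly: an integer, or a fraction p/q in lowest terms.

Part 1: 16687 = 11 * 37 * 41; number of divisors = (1+1) * (1+1) * (1+1) = 8; answer 8
Part 2: S1 = 8; r = -32; cross terms: (-32*-38 - -32*-18)=640, (-32*-37 - 0*-38)=1184, (0*-34 - 13*-37)=481, (13*3 - -6*-34)=-165, (-6*37 - -20*3)=-162, (-20*-18 - -32*37)=1544; twice the area = |3522| = 3522; area = 1761; boundary points = 20 + 1 + 1 + 1 + 2 + 1 = 26; strictly interior points = area - boundary/2 + 1 = 1749; answer 1749

1749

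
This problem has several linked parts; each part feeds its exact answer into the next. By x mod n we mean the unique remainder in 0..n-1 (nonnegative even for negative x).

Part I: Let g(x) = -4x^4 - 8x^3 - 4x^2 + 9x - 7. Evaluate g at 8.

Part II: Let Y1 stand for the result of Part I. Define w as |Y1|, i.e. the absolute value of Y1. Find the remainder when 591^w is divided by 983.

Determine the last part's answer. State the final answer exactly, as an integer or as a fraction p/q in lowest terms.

20

Part I: -4*(8)^4 - 8*(8)^3 - 4*(8)^2 + 9*(8)^1 - 7 = (-16384) + (-4096) + (-256) + (72) + (-7) = -20671; answer -20671
Part II: Y1 = -20671; w = 20671; squarings mod 983: 591^1=591, 591^2=316, 591^4=573, 591^8=7, 591^16=49, 591^32=435, 591^64=489, 591^128=252, 591^256=592, 591^512=516, 591^1024=846, 591^2048=92, 591^4096=600, 591^8192=222, 591^16384=134; 591^20671 = 591^1 * 591^2 * 591^4 * 591^8 * 591^16 * 591^32 * 591^128 * 591^4096 * 591^16384 = 20 (mod 983); answer 20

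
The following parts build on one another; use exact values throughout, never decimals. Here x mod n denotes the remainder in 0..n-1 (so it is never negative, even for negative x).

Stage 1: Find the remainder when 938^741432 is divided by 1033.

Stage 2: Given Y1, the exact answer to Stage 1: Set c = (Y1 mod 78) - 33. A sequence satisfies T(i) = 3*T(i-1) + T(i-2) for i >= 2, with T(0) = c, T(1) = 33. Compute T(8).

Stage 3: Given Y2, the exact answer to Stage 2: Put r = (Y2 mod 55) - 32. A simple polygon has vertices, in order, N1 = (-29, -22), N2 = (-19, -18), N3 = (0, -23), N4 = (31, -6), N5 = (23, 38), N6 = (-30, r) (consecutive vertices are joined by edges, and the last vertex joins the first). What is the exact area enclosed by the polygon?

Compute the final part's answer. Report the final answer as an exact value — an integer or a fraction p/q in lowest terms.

2159

Stage 1: squarings mod 1033: 938^1=938, 938^2=761, 938^4=641, 938^8=780, 938^16=996, 938^32=336, 938^64=299, 938^128=563, 938^256=871, 938^512=419, 938^1024=984, 938^2048=335, 938^4096=661, 938^8192=995, 938^16384=411, 938^32768=542, 938^65536=392, 938^131072=780, 938^262144=996, 938^524288=336; 938^741432 = 938^8 * 938^16 * 938^32 * 938^4096 * 938^16384 * 938^65536 * 938^131072 * 938^524288 = 599 (mod 1033); answer 599
Stage 2: Y1 = 599; c = 20; T(2) = 3*(33) + 1*(20) = 119; iterating: T(2)=119, T(3)=390, T(4)=1289, T(5)=4257, T(6)=14060, T(7)=46437, T(8)=153371; answer 153371
Stage 3: Y2 = 153371; r = -1; cross terms: (-29*-18 - -19*-22)=104, (-19*-23 - 0*-18)=437, (0*-6 - 31*-23)=713, (31*38 - 23*-6)=1316, (23*-1 - -30*38)=1117, (-30*-22 - -29*-1)=631; twice the area = |4318| = 4318; area = 2159; answer 2159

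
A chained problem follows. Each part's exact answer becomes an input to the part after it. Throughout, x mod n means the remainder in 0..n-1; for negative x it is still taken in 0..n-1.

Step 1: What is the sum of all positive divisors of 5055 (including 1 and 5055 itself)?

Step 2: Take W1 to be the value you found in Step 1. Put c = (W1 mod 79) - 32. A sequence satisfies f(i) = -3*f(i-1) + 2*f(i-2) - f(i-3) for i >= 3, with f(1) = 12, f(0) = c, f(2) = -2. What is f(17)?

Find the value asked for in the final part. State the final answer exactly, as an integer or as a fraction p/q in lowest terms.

Step 1: 5055 = 3 * 5 * 337; sigma = (1 + 3) * (1 + 5) * (1 + 337) = 4 * 6 * 338 = 8112; answer 8112
Step 2: W1 = 8112; c = 22; f(3) = -3*(-2) + 2*(12) - 1*(22) = 8; iterating: f(3)=8, f(4)=-40, f(5)=138, f(6)=-502, f(7)=1822, f(8)=-6608, f(9)=23970, f(10)=-86948, f(11)=315392, f(12)=-1144042, f(13)=4149858, f(14)=-15053050, f(15)=54602908, f(16)=-198064682, f(17)=718452912; answer 718452912

718452912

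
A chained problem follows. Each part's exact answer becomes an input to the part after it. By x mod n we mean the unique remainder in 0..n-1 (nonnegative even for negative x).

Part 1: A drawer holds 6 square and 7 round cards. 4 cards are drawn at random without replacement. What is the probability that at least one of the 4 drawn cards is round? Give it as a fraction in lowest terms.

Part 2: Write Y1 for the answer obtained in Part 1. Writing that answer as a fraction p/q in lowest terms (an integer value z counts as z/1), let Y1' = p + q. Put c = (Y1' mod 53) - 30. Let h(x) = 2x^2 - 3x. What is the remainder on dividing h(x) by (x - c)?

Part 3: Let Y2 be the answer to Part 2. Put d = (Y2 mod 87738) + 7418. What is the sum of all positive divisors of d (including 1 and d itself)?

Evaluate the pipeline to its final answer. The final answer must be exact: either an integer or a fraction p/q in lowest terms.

13680

Part 1: total draws C(13,4) = 715; complement C(6,4) = 15; favorable 715 - 15 = 700; P = 140/143; answer 140/143
Part 2: Y1 = 140/143; threaded value p + q = 283; c = -12; remainder = value at the root: 2*(-12)^2 - 3*(-12)^1 = (288) + (36) = 324; answer 324
Part 3: Y2 = 324; d = 7742; 7742 = 2 * 7^2 * 79; sigma = (1 + 2) * (1 + 7 + 49) * (1 + 79) = 3 * 57 * 80 = 13680; answer 13680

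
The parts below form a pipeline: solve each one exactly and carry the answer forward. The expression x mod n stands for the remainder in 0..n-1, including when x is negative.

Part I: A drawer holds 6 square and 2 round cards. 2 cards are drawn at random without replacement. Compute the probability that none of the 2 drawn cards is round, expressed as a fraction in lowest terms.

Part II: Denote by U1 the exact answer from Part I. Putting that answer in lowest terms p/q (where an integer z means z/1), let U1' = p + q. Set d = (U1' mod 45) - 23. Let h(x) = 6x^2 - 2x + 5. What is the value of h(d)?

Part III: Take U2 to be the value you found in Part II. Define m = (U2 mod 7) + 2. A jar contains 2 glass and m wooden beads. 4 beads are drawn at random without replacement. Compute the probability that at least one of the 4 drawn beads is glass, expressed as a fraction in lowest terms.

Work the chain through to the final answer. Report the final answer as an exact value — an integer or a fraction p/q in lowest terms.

Part I: total draws C(8,2) = 28; favorable C(6,2) = 15; P = 15/28; answer 15/28
Part II: U1 = 15/28; threaded value p + q = 43; d = 20; 6*(20)^2 - 2*(20)^1 + 5 = (2400) + (-40) + (5) = 2365; answer 2365
Part III: U2 = 2365; m = 8; total draws C(10,4) = 210; complement C(8,4) = 70; favorable 210 - 70 = 140; P = 2/3; answer 2/3

2/3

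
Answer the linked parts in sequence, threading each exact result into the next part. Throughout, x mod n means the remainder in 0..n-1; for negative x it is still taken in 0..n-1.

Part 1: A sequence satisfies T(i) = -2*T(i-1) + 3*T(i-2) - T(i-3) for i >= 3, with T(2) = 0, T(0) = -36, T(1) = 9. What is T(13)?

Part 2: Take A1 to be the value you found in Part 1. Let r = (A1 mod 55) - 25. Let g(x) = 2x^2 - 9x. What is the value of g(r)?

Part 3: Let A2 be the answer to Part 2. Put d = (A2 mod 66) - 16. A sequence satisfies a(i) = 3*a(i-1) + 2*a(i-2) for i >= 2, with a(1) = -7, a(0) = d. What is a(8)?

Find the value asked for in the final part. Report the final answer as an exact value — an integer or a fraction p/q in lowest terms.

-58057

Part 1: T(3) = -2*(0) + 3*(9) - 1*(-36) = 63; iterating: T(3)=63, T(4)=-135, T(5)=459, T(6)=-1386, T(7)=4284, T(8)=-13185, T(9)=40608, T(10)=-125055, T(11)=385119, T(12)=-1186011, T(13)=3652434; answer 3652434
Part 2: A1 = 3652434; r = 24; 2*(24)^2 - 9*(24)^1 = (1152) + (-216) = 936; answer 936
Part 3: A2 = 936; d = -4; a(2) = 3*(-7) + 2*(-4) = -29; iterating: a(2)=-29, a(3)=-101, a(4)=-361, a(5)=-1285, a(6)=-4577, a(7)=-16301, a(8)=-58057; answer -58057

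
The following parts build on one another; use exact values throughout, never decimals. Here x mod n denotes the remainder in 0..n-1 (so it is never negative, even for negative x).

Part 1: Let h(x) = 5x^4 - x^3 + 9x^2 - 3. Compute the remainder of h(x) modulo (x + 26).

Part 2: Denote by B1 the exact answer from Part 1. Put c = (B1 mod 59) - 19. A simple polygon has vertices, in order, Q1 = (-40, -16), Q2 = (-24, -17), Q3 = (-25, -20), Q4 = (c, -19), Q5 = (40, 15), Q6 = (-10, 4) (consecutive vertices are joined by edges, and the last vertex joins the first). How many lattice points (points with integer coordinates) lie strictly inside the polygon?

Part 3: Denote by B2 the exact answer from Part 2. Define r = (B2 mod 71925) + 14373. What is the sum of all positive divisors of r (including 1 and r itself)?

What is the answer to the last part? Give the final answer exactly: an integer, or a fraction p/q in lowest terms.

Part 1: remainder = value at the root: 5*(-26)^4 - 1*(-26)^3 + 9*(-26)^2 - 3 = (2284880) + (17576) + (6084) + (-3) = 2308537; answer 2308537
Part 2: B1 = 2308537; c = 25; cross terms: (-40*-17 - -24*-16)=296, (-24*-20 - -25*-17)=55, (-25*-19 - 25*-20)=975, (25*15 - 40*-19)=1135, (40*4 - -10*15)=310, (-10*-16 - -40*4)=320; twice the area = |3091| = 3091; area = 3091/2; boundary points = 1 + 1 + 1 + 1 + 1 + 10 = 15; strictly interior points = area - boundary/2 + 1 = 1539; answer 1539
Part 3: B2 = 1539; r = 15912; 15912 = 2^3 * 3^2 * 13 * 17; sigma = (1 + 2 + 4 + 8) * (1 + 3 + 9) * (1 + 13) * (1 + 17) = 15 * 13 * 14 * 18 = 49140; answer 49140

49140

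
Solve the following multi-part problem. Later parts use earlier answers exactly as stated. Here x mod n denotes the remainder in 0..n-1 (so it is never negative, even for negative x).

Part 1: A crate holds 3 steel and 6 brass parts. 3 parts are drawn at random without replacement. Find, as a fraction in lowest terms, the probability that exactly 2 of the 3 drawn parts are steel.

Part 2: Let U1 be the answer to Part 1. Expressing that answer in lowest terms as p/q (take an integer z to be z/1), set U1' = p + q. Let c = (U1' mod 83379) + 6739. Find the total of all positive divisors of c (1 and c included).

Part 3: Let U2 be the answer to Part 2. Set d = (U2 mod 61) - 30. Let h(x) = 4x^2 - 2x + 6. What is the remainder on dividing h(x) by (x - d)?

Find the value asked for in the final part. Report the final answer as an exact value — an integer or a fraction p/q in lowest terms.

Part 1: total draws C(9,3) = 84; favorable C(3,2)*C(6,1) = 18; P = 3/14; answer 3/14
Part 2: U1 = 3/14; threaded value p + q = 17; c = 6756; 6756 = 2^2 * 3 * 563; sigma = (1 + 2 + 4) * (1 + 3) * (1 + 563) = 7 * 4 * 564 = 15792; answer 15792
Part 3: U2 = 15792; d = 24; remainder = value at the root: 4*(24)^2 - 2*(24)^1 + 6 = (2304) + (-48) + (6) = 2262; answer 2262

2262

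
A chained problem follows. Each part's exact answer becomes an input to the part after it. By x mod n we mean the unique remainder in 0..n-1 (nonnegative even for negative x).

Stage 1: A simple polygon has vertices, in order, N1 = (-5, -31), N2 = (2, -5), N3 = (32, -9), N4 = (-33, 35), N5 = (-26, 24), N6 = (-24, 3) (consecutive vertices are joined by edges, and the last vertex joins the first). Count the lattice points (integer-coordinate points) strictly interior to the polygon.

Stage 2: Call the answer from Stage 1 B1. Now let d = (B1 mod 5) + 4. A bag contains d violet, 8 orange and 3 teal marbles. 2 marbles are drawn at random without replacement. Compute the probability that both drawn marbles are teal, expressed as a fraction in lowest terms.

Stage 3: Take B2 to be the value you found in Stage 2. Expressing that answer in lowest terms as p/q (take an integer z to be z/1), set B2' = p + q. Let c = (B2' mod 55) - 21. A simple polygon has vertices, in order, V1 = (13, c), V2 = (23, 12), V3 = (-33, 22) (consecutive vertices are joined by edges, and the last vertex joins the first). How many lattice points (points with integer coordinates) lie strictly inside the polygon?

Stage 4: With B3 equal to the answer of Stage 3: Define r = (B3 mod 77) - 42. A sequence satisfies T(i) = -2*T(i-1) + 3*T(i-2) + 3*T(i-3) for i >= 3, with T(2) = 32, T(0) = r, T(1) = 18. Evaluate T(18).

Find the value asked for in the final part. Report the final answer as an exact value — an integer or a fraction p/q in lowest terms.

Stage 1: cross terms: (-5*-5 - 2*-31)=87, (2*-9 - 32*-5)=142, (32*35 - -33*-9)=823, (-33*24 - -26*35)=118, (-26*3 - -24*24)=498, (-24*-31 - -5*3)=759; twice the area = |2427| = 2427; area = 2427/2; boundary points = 1 + 2 + 1 + 1 + 1 + 1 = 7; strictly interior points = area - boundary/2 + 1 = 1211; answer 1211
Stage 2: B1 = 1211; d = 5; total draws C(16,2) = 120; favorable C(3,2) = 3; P = 1/40; answer 1/40
Stage 3: B2 = 1/40; threaded value p + q = 41; c = 20; cross terms: (13*12 - 23*20)=-304, (23*22 - -33*12)=902, (-33*20 - 13*22)=-946; twice the area = |-348| = 348; area = 174; boundary points = 2 + 2 + 2 = 6; strictly interior points = area - boundary/2 + 1 = 172; answer 172
Stage 4: B3 = 172; r = -24; T(3) = -2*(32) + 3*(18) + 3*(-24) = -82; iterating: T(3)=-82, T(4)=314, T(5)=-778, T(6)=2252, T(7)=-5896, T(8)=16214, T(9)=-43360, T(10)=117674, T(11)=-316786, T(12)=856514, T(13)=-2310364, T(14)=6239912, T(15)=-16841374, T(16)=45471392, T(17)=-122747170, T(18)=331384394; answer 331384394

331384394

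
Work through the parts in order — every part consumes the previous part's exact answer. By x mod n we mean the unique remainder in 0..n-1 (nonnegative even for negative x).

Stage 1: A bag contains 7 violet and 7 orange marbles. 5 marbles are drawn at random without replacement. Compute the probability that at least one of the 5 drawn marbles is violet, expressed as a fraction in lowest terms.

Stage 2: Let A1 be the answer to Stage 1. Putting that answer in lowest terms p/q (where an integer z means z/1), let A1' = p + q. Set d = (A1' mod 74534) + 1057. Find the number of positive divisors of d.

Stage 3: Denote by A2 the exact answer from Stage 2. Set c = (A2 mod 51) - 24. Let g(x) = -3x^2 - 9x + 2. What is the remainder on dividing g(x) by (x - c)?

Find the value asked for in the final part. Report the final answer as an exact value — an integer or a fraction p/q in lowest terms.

Stage 1: total draws C(14,5) = 2002; complement C(7,5) = 21; favorable 2002 - 21 = 1981; P = 283/286; answer 283/286
Stage 2: A1 = 283/286; threaded value p + q = 569; d = 1626; 1626 = 2 * 3 * 271; number of divisors = (1+1) * (1+1) * (1+1) = 8; answer 8
Stage 3: A2 = 8; c = -16; remainder = value at the root: -3*(-16)^2 - 9*(-16)^1 + 2 = (-768) + (144) + (2) = -622; answer -622

-622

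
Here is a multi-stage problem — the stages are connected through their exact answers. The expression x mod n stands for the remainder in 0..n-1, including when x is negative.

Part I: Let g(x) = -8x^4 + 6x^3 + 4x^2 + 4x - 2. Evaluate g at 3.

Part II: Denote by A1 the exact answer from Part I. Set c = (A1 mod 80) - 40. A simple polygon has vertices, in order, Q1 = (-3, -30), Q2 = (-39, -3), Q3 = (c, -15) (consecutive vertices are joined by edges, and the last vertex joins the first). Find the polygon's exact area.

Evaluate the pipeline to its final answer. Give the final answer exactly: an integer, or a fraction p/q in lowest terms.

Part I: -8*(3)^4 + 6*(3)^3 + 4*(3)^2 + 4*(3)^1 - 2 = (-648) + (162) + (36) + (12) + (-2) = -440; answer -440
Part II: A1 = -440; c = 0; cross terms: (-3*-3 - -39*-30)=-1161, (-39*-15 - 0*-3)=585, (0*-30 - -3*-15)=-45; twice the area = |-621| = 621; area = 621/2; answer 621/2

621/2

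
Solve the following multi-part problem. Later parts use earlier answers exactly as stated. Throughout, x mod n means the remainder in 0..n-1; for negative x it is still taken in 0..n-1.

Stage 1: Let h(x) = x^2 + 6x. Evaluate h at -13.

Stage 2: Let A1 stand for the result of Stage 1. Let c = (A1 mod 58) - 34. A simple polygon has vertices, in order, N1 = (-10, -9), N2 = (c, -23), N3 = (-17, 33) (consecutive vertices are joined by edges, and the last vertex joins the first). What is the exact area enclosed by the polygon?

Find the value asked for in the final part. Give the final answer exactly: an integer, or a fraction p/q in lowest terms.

140

Stage 1: 1*(-13)^2 + 6*(-13)^1 = (169) + (-78) = 91; answer 91
Stage 2: A1 = 91; c = -1; cross terms: (-10*-23 - -1*-9)=221, (-1*33 - -17*-23)=-424, (-17*-9 - -10*33)=483; twice the area = |280| = 280; area = 140; answer 140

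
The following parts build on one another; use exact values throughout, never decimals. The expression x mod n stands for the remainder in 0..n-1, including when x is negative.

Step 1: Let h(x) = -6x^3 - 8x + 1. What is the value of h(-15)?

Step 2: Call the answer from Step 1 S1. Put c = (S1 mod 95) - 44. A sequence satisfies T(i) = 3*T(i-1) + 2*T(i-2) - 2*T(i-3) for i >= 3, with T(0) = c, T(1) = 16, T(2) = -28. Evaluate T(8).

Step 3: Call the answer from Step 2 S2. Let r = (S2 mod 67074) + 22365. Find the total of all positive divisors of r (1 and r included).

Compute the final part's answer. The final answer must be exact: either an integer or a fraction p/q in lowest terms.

102258

Step 1: -6*(-15)^3 - 8*(-15)^1 + 1 = (20250) + (120) + (1) = 20371; answer 20371
Step 2: S1 = 20371; c = -3; T(3) = 3*(-28) + 2*(16) - 2*(-3) = -46; iterating: T(3)=-46, T(4)=-226, T(5)=-714, T(6)=-2502, T(7)=-8482, T(8)=-29022; answer -29022
Step 3: S2 = -29022; r = 60417; 60417 = 3^2 * 7^2 * 137; sigma = (1 + 3 + 9) * (1 + 7 + 49) * (1 + 137) = 13 * 57 * 138 = 102258; answer 102258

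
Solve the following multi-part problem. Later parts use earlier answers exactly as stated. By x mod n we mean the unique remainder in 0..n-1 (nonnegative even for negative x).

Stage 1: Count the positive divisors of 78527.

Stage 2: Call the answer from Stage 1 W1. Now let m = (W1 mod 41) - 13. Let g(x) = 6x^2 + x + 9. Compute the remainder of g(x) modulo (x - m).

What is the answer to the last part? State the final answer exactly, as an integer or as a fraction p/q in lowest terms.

Stage 1: 78527 = 19 * 4133; number of divisors = (1+1) * (1+1) = 4; answer 4
Stage 2: W1 = 4; m = -9; remainder = value at the root: 6*(-9)^2 + 1*(-9)^1 + 9 = (486) + (-9) + (9) = 486; answer 486

486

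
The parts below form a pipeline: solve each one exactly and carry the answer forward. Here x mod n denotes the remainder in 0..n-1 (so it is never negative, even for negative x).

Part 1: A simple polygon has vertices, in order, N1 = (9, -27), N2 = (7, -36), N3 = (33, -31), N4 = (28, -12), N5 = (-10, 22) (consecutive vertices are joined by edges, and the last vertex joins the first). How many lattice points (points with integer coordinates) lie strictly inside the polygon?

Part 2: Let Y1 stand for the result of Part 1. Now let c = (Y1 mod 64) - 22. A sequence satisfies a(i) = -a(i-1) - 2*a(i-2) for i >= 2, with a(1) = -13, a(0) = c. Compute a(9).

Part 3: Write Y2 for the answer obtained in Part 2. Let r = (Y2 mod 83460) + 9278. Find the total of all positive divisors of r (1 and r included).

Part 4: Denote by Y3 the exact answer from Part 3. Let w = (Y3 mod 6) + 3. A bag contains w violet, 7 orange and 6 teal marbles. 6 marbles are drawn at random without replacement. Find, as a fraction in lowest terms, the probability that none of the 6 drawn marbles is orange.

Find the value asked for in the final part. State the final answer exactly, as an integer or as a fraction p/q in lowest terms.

Part 1: cross terms: (9*-36 - 7*-27)=-135, (7*-31 - 33*-36)=971, (33*-12 - 28*-31)=472, (28*22 - -10*-12)=496, (-10*-27 - 9*22)=72; twice the area = |1876| = 1876; area = 938; boundary points = 1 + 1 + 1 + 2 + 1 = 6; strictly interior points = area - boundary/2 + 1 = 936; answer 936
Part 2: Y1 = 936; c = 18; a(2) = -1*(-13) - 2*(18) = -23; iterating: a(2)=-23, a(3)=49, a(4)=-3, a(5)=-95, a(6)=101, a(7)=89, a(8)=-291, a(9)=113; answer 113
Part 3: Y2 = 113; r = 9391; 9391 is prime, so its only divisors are 1 and 9391; sigma = 1 + 9391 = 9392; answer 9392
Part 4: Y3 = 9392; w = 5; total draws C(18,6) = 18564; favorable C(11,6) = 462; P = 11/442; answer 11/442

11/442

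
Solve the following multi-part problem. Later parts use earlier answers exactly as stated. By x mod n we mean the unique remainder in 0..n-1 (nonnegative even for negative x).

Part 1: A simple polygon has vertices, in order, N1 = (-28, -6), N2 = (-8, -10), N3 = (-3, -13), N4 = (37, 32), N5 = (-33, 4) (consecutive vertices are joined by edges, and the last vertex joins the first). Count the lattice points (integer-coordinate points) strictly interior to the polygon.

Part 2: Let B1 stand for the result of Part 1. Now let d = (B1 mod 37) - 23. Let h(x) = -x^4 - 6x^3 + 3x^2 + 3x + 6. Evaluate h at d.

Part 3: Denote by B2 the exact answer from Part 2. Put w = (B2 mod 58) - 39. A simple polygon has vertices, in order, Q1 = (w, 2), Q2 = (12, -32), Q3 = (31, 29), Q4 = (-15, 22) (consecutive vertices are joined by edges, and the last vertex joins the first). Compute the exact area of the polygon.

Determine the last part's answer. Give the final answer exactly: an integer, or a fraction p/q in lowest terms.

3375/2

Part 1: cross terms: (-28*-10 - -8*-6)=232, (-8*-13 - -3*-10)=74, (-3*32 - 37*-13)=385, (37*4 - -33*32)=1204, (-33*-6 - -28*4)=310; twice the area = |2205| = 2205; area = 2205/2; boundary points = 4 + 1 + 5 + 14 + 5 = 29; strictly interior points = area - boundary/2 + 1 = 1089; answer 1089
Part 2: B1 = 1089; d = -7; -1*(-7)^4 - 6*(-7)^3 + 3*(-7)^2 + 3*(-7)^1 + 6 = (-2401) + (2058) + (147) + (-21) + (6) = -211; answer -211
Part 3: B2 = -211; w = -18; cross terms: (-18*-32 - 12*2)=552, (12*29 - 31*-32)=1340, (31*22 - -15*29)=1117, (-15*2 - -18*22)=366; twice the area = |3375| = 3375; area = 3375/2; answer 3375/2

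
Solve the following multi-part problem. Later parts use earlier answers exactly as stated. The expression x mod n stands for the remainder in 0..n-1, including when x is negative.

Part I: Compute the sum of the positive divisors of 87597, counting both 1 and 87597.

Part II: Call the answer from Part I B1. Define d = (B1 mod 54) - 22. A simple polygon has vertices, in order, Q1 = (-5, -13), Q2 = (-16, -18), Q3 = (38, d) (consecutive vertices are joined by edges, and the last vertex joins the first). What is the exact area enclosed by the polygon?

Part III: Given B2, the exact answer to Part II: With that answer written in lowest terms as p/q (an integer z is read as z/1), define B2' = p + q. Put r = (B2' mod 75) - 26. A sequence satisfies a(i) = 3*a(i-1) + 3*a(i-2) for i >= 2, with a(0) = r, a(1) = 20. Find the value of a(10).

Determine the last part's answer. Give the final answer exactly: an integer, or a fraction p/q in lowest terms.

Part I: 87597 = 3^2 * 9733; sigma = (1 + 3 + 9) * (1 + 9733) = 13 * 9734 = 126542; answer 126542
Part II: B1 = 126542; d = -2; cross terms: (-5*-18 - -16*-13)=-118, (-16*-2 - 38*-18)=716, (38*-13 - -5*-2)=-504; twice the area = |94| = 94; area = 47; answer 47
Part III: B2 = 47; threaded value p + q = 48; r = 22; a(2) = 3*(20) + 3*(22) = 126; iterating: a(2)=126, a(3)=438, a(4)=1692, a(5)=6390, a(6)=24246, a(7)=91908, a(8)=348462, a(9)=1321110, a(10)=5008716; answer 5008716

5008716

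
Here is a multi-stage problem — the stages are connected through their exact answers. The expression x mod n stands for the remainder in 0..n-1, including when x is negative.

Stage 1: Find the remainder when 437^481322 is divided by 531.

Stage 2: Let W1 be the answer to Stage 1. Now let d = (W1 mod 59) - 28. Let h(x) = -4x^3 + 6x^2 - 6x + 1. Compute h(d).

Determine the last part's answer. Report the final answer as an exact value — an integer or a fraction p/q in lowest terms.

Stage 1: squarings mod 531: 437^1=437, 437^2=340, 437^4=373, 437^8=7, 437^16=49, 437^32=277, 437^64=265, 437^128=133, 437^256=166, 437^512=475, 437^1024=481, 437^2048=376, 437^4096=130, 437^8192=439, 437^16384=499, 437^32768=493, 437^65536=382, 437^131072=430, 437^262144=112; 437^481322 = 437^2 * 437^8 * 437^32 * 437^2048 * 437^4096 * 437^16384 * 437^65536 * 437^131072 * 437^262144 = 304 (mod 531); answer 304
Stage 2: W1 = 304; d = -19; -4*(-19)^3 + 6*(-19)^2 - 6*(-19)^1 + 1 = (27436) + (2166) + (114) + (1) = 29717; answer 29717

29717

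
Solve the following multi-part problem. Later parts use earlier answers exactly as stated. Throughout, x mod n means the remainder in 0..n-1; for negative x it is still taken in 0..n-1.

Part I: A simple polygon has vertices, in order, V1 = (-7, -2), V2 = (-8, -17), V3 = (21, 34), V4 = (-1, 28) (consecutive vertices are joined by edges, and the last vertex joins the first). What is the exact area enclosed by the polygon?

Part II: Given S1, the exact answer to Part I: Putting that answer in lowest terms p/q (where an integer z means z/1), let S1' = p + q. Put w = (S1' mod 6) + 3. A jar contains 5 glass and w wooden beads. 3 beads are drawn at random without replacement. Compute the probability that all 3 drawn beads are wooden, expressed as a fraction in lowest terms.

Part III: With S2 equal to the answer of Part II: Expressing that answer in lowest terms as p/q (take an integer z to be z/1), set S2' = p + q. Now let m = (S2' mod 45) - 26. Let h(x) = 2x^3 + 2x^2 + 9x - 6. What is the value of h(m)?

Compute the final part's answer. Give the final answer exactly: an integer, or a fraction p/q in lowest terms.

-138

Part I: cross terms: (-7*-17 - -8*-2)=103, (-8*34 - 21*-17)=85, (21*28 - -1*34)=622, (-1*-2 - -7*28)=198; twice the area = |1008| = 1008; area = 504; answer 504
Part II: S1 = 504; threaded value p + q = 505; w = 4; total draws C(9,3) = 84; favorable C(4,3) = 4; P = 1/21; answer 1/21
Part III: S2 = 1/21; threaded value p + q = 22; m = -4; 2*(-4)^3 + 2*(-4)^2 + 9*(-4)^1 - 6 = (-128) + (32) + (-36) + (-6) = -138; answer -138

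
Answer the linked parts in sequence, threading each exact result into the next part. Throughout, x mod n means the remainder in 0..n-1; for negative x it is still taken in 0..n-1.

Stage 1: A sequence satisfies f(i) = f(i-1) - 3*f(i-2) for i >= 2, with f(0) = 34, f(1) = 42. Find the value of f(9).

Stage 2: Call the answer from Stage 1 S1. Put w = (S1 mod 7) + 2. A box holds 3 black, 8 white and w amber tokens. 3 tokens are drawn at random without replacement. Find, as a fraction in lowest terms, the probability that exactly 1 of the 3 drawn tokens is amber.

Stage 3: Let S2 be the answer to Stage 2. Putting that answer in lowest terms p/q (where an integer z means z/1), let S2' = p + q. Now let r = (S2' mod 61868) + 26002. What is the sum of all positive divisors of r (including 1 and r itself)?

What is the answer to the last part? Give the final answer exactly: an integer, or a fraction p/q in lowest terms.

54684

Stage 1: f(2) = 1*(42) - 3*(34) = -60; iterating: f(2)=-60, f(3)=-186, f(4)=-6, f(5)=552, f(6)=570, f(7)=-1086, f(8)=-2796, f(9)=462; answer 462
Stage 2: S1 = 462; w = 2; total draws C(13,3) = 286; favorable C(2,1)*C(11,2) = 110; P = 5/13; answer 5/13
Stage 3: S2 = 5/13; threaded value p + q = 18; r = 26020; 26020 = 2^2 * 5 * 1301; sigma = (1 + 2 + 4) * (1 + 5) * (1 + 1301) = 7 * 6 * 1302 = 54684; answer 54684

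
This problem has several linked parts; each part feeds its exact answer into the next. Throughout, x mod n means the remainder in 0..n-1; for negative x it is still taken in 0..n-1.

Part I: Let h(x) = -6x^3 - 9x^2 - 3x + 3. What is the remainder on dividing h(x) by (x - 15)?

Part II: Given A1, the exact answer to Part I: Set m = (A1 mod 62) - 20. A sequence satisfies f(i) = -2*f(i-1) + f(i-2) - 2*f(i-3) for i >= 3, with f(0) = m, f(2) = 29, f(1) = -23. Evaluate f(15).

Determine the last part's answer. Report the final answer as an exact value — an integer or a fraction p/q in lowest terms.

Part I: remainder = value at the root: -6*(15)^3 - 9*(15)^2 - 3*(15)^1 + 3 = (-20250) + (-2025) + (-45) + (3) = -22317; answer -22317
Part II: A1 = -22317; m = -17; f(3) = -2*(29) + 1*(-23) - 2*(-17) = -47; iterating: f(3)=-47, f(4)=169, f(5)=-443, f(6)=1149, f(7)=-3079, f(8)=8193, f(9)=-21763, f(10)=57877, f(11)=-153903, f(12)=409209, f(13)=-1088075, f(14)=2893165, f(15)=-7692823; answer -7692823

-7692823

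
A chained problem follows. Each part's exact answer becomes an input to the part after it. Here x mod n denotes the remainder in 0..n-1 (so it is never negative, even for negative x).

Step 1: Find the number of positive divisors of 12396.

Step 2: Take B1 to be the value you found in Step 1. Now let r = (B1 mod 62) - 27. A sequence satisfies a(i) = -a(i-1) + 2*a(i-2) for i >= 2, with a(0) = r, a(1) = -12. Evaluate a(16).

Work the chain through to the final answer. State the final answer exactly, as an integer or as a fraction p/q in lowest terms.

Step 1: 12396 = 2^2 * 3 * 1033; number of divisors = (2+1) * (1+1) * (1+1) = 12; answer 12
Step 2: B1 = 12; r = -15; a(2) = -1*(-12) + 2*(-15) = -18; iterating: a(2)=-18, a(3)=-6, a(4)=-30, a(5)=18, a(6)=-78, a(7)=114, a(8)=-270, a(9)=498, a(10)=-1038, a(11)=2034, a(12)=-4110, a(13)=8178, a(14)=-16398, a(15)=32754, a(16)=-65550; answer -65550

-65550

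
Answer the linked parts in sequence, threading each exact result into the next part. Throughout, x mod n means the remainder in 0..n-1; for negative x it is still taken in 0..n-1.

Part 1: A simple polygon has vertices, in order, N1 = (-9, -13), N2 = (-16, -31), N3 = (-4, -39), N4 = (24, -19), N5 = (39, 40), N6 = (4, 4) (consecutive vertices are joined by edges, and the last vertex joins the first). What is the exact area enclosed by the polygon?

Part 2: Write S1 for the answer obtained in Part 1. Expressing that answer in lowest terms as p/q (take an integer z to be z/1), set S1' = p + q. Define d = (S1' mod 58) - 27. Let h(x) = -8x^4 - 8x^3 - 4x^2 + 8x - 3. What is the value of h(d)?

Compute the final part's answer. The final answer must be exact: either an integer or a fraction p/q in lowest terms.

Part 1: cross terms: (-9*-31 - -16*-13)=71, (-16*-39 - -4*-31)=500, (-4*-19 - 24*-39)=1012, (24*40 - 39*-19)=1701, (39*4 - 4*40)=-4, (4*-13 - -9*4)=-16; twice the area = |3264| = 3264; area = 1632; answer 1632
Part 2: S1 = 1632; threaded value p + q = 1633; d = -18; -8*(-18)^4 - 8*(-18)^3 - 4*(-18)^2 + 8*(-18)^1 - 3 = (-839808) + (46656) + (-1296) + (-144) + (-3) = -794595; answer -794595

-794595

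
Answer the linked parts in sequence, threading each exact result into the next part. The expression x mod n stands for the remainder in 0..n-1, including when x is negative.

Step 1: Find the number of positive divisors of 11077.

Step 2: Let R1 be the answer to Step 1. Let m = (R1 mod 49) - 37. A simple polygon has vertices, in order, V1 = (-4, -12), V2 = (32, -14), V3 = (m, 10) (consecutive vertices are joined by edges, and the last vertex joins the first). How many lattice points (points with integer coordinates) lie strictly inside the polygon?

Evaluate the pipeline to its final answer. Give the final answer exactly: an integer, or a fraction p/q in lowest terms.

Step 1: 11077 = 11 * 19 * 53; number of divisors = (1+1) * (1+1) * (1+1) = 8; answer 8
Step 2: R1 = 8; m = -29; cross terms: (-4*-14 - 32*-12)=440, (32*10 - -29*-14)=-86, (-29*-12 - -4*10)=388; twice the area = |742| = 742; area = 371; boundary points = 2 + 1 + 1 = 4; strictly interior points = area - boundary/2 + 1 = 370; answer 370

370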